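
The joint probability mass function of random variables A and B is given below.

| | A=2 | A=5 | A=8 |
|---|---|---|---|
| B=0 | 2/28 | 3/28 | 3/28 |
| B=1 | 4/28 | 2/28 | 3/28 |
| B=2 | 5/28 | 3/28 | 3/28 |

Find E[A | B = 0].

P(B = 0) = 2/7.
Summing A·P(A=x,B=y) over the conditioning event gives 43/28.
E[A | B = 0] = (43/28) / (2/7) = 43/8.

43/8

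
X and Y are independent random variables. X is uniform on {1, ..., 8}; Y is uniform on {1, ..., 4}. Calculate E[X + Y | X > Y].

87/11

P(X > Y) = 11/16.
Summing (X+Y)·P(x,y) over outcomes with X > Y gives 87/16.
E[X + Y | X > Y] = (87/16) / (11/16) = 87/11.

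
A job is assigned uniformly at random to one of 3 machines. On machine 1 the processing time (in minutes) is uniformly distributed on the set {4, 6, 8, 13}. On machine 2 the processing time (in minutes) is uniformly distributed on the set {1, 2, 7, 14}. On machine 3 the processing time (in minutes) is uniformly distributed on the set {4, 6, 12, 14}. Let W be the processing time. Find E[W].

91/12

E[W | machine 1] = (4+6+8+13)/4 = 31/4.
E[W | machine 2] = (1+2+7+14)/4 = 6.
E[W | machine 3] = (4+6+12+14)/4 = 9.
By the law of total expectation,
E[W] = (1/3)·(31/4) + (1/3)·(6) + (1/3)·(9) = 91/12.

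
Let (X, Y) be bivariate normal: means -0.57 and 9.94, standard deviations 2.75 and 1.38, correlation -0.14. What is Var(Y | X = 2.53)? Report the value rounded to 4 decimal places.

The conditional variance in a bivariate normal is σ_Y²(1 − ρ²), independent of x.
Var(Y | X=2.53) = (1.38)²·(1 − (-0.14)²) = 1.9044·0.9804 = 1.8671.

1.8671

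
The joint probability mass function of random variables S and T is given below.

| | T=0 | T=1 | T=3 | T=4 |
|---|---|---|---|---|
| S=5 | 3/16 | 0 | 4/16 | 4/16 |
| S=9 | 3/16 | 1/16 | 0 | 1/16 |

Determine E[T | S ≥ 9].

P(S ≥ 9) = 5/16.
Summing T·P(S=x,T=y) over the conditioning event gives 5/16.
E[T | S ≥ 9] = (5/16) / (5/16) = 1.

1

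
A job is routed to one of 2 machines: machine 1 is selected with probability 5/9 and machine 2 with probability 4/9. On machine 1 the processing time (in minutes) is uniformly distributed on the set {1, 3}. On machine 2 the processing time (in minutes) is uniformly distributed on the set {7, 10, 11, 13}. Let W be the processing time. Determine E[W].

E[W | machine 1] = (1+3)/2 = 2.
E[W | machine 2] = (7+10+11+13)/4 = 41/4.
E[W] = (5/9)·(2) + (4/9)·(41/4) = 17/3.

17/3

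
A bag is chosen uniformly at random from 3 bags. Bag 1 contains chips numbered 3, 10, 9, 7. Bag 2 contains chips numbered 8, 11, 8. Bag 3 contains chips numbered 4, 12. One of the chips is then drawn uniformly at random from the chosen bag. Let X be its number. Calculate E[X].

97/12

E[X | bag 1] = (3+10+9+7)/4 = 29/4.
E[X | bag 2] = (8+11+8)/3 = 9.
E[X | bag 3] = (4+12)/2 = 8.
By the law of total expectation,
E[X] = (1/3)·(29/4) + (1/3)·(9) + (1/3)·(8) = 97/12.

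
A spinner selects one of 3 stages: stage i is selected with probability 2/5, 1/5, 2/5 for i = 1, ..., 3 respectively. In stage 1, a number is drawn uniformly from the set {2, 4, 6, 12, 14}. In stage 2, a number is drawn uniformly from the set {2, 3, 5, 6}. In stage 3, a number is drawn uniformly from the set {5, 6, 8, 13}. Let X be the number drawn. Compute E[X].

176/25

E[X | stage 1] = (2+4+6+12+14)/5 = 38/5.
E[X | stage 2] = (2+3+5+6)/4 = 4.
E[X | stage 3] = (5+6+8+13)/4 = 8.
E[X] = (2/5)·(38/5) + (1/5)·(4) + (2/5)·(8) = 176/25.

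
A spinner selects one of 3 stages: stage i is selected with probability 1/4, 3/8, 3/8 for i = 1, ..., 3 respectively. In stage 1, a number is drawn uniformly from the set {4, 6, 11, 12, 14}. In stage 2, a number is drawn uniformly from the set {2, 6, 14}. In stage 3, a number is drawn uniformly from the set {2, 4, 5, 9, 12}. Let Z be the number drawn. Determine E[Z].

E[Z | stage 1] = (4+6+11+12+14)/5 = 47/5.
E[Z | stage 2] = (2+6+14)/3 = 22/3.
E[Z | stage 3] = (2+4+5+9+12)/5 = 32/5.
By the law of total expectation,
E[Z] = (1/4)·(47/5) + (3/8)·(22/3) + (3/8)·(32/5) = 15/2.

15/2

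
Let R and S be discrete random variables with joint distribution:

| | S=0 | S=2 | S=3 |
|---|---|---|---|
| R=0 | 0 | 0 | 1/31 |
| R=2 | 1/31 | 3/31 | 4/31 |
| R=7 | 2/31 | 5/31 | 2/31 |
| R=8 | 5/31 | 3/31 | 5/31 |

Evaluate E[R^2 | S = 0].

P(S = 0) = 8/31.
Σ R^2·P over the event = 4·(1/31) + 49·(2/31) + 64·(5/31) = 422/31.
E[R^2 | S = 0] = (422/31) / (8/31) = 211/4.

211/4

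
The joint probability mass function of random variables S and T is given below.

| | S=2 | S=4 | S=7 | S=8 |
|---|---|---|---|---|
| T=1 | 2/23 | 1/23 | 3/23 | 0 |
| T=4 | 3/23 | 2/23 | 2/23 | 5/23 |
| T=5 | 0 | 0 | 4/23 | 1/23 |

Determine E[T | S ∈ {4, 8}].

P(S ∈ {4, 8}) = 9/23.
Σ T·P over the event = 1·(1/23) + 4·(2/23) + 4·(5/23) + 5·(1/23) = 34/23.
E[T | S ∈ {4, 8}] = (34/23) / (9/23) = 34/9.

34/9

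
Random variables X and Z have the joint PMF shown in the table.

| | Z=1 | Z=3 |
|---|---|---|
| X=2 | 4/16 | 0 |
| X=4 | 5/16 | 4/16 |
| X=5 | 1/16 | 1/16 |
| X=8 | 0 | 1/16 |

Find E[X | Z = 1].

P(Z = 1) = 5/8.
Σ X·P over the event = 2·(4/16) + 4·(5/16) + 5·(1/16) = 33/16.
E[X | Z = 1] = (33/16) / (5/8) = 33/10.

33/10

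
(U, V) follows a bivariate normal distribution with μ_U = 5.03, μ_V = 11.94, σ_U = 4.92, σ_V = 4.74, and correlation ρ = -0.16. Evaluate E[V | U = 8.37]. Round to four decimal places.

11.4252

For a bivariate normal, E[V | U=x] = μ_V + ρ·(σ_V/σ_U)·(x − μ_U).
E[V | U=8.37] = 11.94 + (-0.16)·(4.74/4.92)·(8.37 − (5.03)) = 11.94 + (-0.154146)·(3.34) = 11.4252.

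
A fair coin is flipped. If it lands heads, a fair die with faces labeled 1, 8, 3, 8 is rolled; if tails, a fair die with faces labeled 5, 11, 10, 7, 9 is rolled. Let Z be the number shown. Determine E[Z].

E[Z | heads] = (1+8+3+8)/4 = 5.
E[Z | tails] = (5+11+10+7+9)/5 = 42/5.
E[Z] = (1/2)·(5) + (1/2)·(42/5) = 67/10.

67/10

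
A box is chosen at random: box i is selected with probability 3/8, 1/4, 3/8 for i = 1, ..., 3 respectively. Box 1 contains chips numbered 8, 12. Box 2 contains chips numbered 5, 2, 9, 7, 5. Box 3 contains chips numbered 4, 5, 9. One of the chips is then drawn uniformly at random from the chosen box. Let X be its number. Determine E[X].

E[X | box 1] = (8+12)/2 = 10.
E[X | box 2] = (5+2+9+7+5)/5 = 28/5.
E[X | box 3] = (4+5+9)/3 = 6.
E[X] = (3/8)·(10) + (1/4)·(28/5) + (3/8)·(6) = 37/5.

37/5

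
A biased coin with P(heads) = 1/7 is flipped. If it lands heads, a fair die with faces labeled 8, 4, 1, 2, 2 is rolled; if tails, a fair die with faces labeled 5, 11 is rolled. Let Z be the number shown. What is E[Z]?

E[Z | heads] = (8+4+1+2+2)/5 = 17/5.
E[Z | tails] = (5+11)/2 = 8.
E[Z] = (1/7)·(17/5) + (6/7)·(8) = 257/35.

257/35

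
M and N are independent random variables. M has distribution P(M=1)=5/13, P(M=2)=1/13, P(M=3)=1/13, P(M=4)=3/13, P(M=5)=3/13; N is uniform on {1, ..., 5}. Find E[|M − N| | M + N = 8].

P(M + N = 8) = 7/65.
Summing |M−N|·P(x,y) over outcomes with M + N = 8 gives 8/65.
E[|M − N| | M + N = 8] = (8/65) / (7/65) = 8/7.

8/7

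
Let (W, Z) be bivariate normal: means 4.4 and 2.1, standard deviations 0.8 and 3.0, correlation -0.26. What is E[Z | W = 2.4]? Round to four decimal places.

The regression of Z on W has slope ρ·σ_Z/σ_W and passes through (μ_W, μ_Z).
E[Z | W=2.4] = 2.1 + (-0.26)·(3.0/0.8)·(2.4 − (4.4)) = 2.1 + (-0.975)·(-2) = 4.0500.

4.0500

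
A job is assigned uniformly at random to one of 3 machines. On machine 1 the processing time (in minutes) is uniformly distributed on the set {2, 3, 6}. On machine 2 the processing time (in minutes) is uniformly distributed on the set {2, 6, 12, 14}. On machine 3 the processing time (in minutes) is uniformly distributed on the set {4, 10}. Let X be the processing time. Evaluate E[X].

115/18

E[X | machine 1] = (2+3+6)/3 = 11/3.
E[X | machine 2] = (2+6+12+14)/4 = 17/2.
E[X | machine 3] = (4+10)/2 = 7.
E[X] = (1/3)·(11/3) + (1/3)·(17/2) + (1/3)·(7) = 115/18.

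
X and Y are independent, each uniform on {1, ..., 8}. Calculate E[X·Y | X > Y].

39/2

P(X > Y) = 7/16.
Summing XY·P(x,y) over outcomes with X > Y gives 273/32.
E[X·Y | X > Y] = (273/32) / (7/16) = 39/2.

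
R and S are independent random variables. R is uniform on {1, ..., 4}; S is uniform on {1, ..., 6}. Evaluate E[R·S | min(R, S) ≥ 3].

Outcomes with min(R, S) ≥ 3: (3,3), (3,4), (3,5), (3,6), (4,3), (4,4), (4,5), (4,6), each with probability 1/24.
E[R·S | min(R, S) ≥ 3] = (9 + 12 + 15 + 18 + 12 + 16 + 20 + 24) / 8 = 63/4.

63/4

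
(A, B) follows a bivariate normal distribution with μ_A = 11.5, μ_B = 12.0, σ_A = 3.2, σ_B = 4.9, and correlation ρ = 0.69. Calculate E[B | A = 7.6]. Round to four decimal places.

7.8794

The regression of B on A has slope ρ·σ_B/σ_A and passes through (μ_A, μ_B).
E[B | A=7.6] = 12.0 + (0.69)·(4.9/3.2)·(7.6 − (11.5)) = 12.0 + (1.05656)·(-3.9) = 7.8794.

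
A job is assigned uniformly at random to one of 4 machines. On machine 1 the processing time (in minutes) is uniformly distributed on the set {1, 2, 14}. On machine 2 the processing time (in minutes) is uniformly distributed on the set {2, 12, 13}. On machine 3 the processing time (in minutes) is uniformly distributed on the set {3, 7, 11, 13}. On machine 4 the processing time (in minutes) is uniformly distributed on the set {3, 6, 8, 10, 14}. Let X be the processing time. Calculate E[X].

E[X | machine 1] = (1+2+14)/3 = 17/3.
E[X | machine 2] = (2+12+13)/3 = 9.
E[X | machine 3] = (3+7+11+13)/4 = 17/2.
E[X | machine 4] = (3+6+8+10+14)/5 = 41/5.
E[X] = (1/4)·(17/3) + (1/4)·(9) + (1/4)·(17/2) + (1/4)·(41/5) = 941/120.

941/120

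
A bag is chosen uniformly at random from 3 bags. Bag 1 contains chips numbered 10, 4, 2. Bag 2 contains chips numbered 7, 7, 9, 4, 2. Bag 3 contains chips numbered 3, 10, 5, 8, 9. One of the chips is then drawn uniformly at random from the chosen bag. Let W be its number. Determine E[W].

E[W | bag 1] = (10+4+2)/3 = 16/3.
E[W | bag 2] = (7+7+9+4+2)/5 = 29/5.
E[W | bag 3] = (3+10+5+8+9)/5 = 7.
By the law of total expectation,
E[W] = (1/3)·(16/3) + (1/3)·(29/5) + (1/3)·(7) = 272/45.

272/45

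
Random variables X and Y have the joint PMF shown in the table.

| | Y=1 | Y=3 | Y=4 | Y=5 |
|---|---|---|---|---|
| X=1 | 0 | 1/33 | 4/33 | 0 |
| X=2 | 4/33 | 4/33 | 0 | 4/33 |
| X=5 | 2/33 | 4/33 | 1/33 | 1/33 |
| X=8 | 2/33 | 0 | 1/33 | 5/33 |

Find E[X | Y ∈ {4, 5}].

P(Y ∈ {4, 5}) = 16/33.
Σ X·P over the event = 1·(4/33) + 2·(4/33) + 5·(1/33) + 5·(1/33) + 8·(1/33) + 8·(5/33) = 70/33.
E[X | Y ∈ {4, 5}] = (70/33) / (16/33) = 35/8.

35/8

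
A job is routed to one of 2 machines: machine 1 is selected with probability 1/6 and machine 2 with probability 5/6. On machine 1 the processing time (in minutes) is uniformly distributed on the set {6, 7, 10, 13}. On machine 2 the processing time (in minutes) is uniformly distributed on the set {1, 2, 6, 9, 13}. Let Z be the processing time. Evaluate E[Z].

20/3

E[Z | machine 1] = (6+7+10+13)/4 = 9.
E[Z | machine 2] = (1+2+6+9+13)/5 = 31/5.
E[Z] = (1/6)·(9) + (5/6)·(31/5) = 20/3.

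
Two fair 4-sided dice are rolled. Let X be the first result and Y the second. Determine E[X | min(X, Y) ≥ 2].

P(min(X, Y) ≥ 2) = 9/16.
Summing X·P(x,y) over outcomes with min(X, Y) ≥ 2 gives 27/16.
E[X | min(X, Y) ≥ 2] = (27/16) / (9/16) = 3.

3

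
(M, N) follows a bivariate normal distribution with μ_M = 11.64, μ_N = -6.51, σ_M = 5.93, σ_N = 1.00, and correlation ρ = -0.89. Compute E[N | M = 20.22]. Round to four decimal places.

-7.7977

The regression of N on M has slope ρ·σ_N/σ_M and passes through (μ_M, μ_N).
E[N | M=20.22] = -6.51 + (-0.89)·(1.00/5.93)·(20.22 − (11.64)) = -6.51 + (-0.15008)·(8.58) = -7.7977.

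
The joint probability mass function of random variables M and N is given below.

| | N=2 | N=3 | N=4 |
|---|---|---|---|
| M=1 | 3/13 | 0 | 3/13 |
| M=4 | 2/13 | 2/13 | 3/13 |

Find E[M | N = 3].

4

P(N = 3) = 2/13.
Σ M·P over the event = 4·(2/13) = 8/13.
E[M | N = 3] = (8/13) / (2/13) = 4.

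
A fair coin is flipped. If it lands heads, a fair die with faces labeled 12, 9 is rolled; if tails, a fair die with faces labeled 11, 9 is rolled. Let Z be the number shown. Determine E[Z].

E[Z | heads] = (12+9)/2 = 21/2.
E[Z | tails] = (11+9)/2 = 10.
By the law of total expectation,
E[Z] = (1/2)·(21/2) + (1/2)·(10) = 41/4.

41/4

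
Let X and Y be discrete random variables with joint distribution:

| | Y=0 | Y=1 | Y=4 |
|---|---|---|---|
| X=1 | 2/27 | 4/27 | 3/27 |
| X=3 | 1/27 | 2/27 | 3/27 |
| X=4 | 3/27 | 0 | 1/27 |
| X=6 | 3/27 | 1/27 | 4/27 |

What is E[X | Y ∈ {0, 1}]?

51/16

P(Y ∈ {0, 1}) = 16/27.
Summing X·P(X=x,Y=y) over the conditioning event gives 17/9.
E[X | Y ∈ {0, 1}] = (17/9) / (16/27) = 51/16.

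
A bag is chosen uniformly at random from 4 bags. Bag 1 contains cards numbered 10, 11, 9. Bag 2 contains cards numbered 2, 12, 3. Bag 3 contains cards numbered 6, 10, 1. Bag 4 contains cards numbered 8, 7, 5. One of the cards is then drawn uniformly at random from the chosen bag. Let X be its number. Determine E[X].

7

E[X | bag 1] = (10+11+9)/3 = 10.
E[X | bag 2] = (2+12+3)/3 = 17/3.
E[X | bag 3] = (6+10+1)/3 = 17/3.
E[X | bag 4] = (8+7+5)/3 = 20/3.
By the law of total expectation,
E[X] = (1/4)·(10) + (1/4)·(17/3) + (1/4)·(17/3) + (1/4)·(20/3) = 7.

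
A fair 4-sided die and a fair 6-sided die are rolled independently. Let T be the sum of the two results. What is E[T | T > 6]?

8

P(T > 6) = 5/12.
Σ over the event: 7·1/6 + 8·1/8 + 9·1/12 + 10·1/24 = 10/3.
E[T | T > 6] = (10/3) / (5/12) = 8.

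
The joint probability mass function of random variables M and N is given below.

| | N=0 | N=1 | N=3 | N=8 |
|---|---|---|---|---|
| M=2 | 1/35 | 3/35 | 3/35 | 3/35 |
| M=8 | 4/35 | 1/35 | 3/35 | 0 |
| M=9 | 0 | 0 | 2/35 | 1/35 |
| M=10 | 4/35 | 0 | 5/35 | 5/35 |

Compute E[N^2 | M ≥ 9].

P(M ≥ 9) = 17/35.
Σ N^2·P over the event = 9·(2/35) + 64·(1/35) + 0·(4/35) + 9·(5/35) + 64·(5/35) = 447/35.
E[N^2 | M ≥ 9] = (447/35) / (17/35) = 447/17.

447/17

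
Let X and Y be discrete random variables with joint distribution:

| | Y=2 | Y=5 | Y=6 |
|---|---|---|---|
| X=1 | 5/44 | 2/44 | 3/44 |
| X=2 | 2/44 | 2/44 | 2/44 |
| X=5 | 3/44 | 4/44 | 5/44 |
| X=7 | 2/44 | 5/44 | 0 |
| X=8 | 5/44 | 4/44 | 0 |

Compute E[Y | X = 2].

P(X = 2) = 3/22.
Σ Y·P over the event = 2·(2/44) + 5·(2/44) + 6·(2/44) = 13/22.
E[Y | X = 2] = (13/22) / (3/22) = 13/3.

13/3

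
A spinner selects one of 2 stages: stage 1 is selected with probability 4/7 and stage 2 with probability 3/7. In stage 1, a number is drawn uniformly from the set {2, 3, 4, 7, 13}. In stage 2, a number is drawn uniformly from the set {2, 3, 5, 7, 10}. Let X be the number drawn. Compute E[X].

E[X | stage 1] = (2+3+4+7+13)/5 = 29/5.
E[X | stage 2] = (2+3+5+7+10)/5 = 27/5.
By the law of total expectation,
E[X] = (4/7)·(29/5) + (3/7)·(27/5) = 197/35.

197/35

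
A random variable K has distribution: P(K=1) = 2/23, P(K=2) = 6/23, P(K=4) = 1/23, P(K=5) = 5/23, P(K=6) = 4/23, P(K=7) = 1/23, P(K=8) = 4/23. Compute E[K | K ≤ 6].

P(K ≤ 6) = 18/23.
Σ over the event: 1·2/23 + 2·6/23 + 4·1/23 + 5·5/23 + 6·4/23 = 67/23.
E[K | K ≤ 6] = (67/23) / (18/23) = 67/18.

67/18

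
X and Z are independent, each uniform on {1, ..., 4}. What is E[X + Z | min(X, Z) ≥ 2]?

6

P(min(X, Z) ≥ 2) = 9/16.
Summing (X+Z)·P(x,y) over outcomes with min(X, Z) ≥ 2 gives 27/8.
E[X + Z | min(X, Z) ≥ 2] = (27/8) / (9/16) = 6.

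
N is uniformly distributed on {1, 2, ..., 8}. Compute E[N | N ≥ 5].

13/2

Given N ≥ 5, N is equally likely to be any of {5, 6, 7, 8}.
E[N | N ≥ 5] = (5 + 6 + 7 + 8) / 4 = 13/2.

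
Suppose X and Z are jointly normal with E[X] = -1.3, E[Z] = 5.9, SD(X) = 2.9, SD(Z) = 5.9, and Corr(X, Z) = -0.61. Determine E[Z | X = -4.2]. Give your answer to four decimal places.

9.4990

E[Z | X=x] = μ_Z + ρ(σ_Z/σ_X)(x − μ_X) for jointly normal variables.
E[Z | X=-4.2] = 5.9 + (-0.61)·(5.9/2.9)·(-4.2 − (-1.3)) = 5.9 + (-1.24103)·(-2.9) = 9.4990.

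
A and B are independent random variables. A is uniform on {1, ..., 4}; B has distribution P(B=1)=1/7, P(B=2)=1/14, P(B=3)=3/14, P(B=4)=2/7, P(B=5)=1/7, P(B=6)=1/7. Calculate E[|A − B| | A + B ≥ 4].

P(A + B ≥ 4) = 51/56.
Summing |A−B|·P(x,y) over outcomes with A + B ≥ 4 gives 97/56.
E[|A − B| | A + B ≥ 4] = (97/56) / (51/56) = 97/51.

97/51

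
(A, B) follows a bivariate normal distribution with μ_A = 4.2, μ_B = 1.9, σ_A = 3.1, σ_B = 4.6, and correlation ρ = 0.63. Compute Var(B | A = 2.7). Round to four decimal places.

Var(B | A=x) = (1 − ρ²)·σ_B².
Var(B | A=2.7) = (4.6)²·(1 − (0.63)²) = 21.16·0.6031 = 12.7616.

12.7616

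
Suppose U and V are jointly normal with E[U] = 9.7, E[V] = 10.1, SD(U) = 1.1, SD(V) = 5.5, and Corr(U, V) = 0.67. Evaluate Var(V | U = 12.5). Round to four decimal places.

For a bivariate normal, Var(V | U=x) = σ_V²(1 − ρ²).
Var(V | U=12.5) = (5.5)²·(1 − (0.67)²) = 30.25·0.5511 = 16.6708.

16.6708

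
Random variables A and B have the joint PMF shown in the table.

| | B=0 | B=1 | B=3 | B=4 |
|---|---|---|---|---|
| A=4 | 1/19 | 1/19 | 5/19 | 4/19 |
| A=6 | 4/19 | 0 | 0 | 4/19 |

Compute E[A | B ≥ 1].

P(B ≥ 1) = 14/19.
Summing A·P(A=x,B=y) over the conditioning event gives 64/19.
E[A | B ≥ 1] = (64/19) / (14/19) = 32/7.

32/7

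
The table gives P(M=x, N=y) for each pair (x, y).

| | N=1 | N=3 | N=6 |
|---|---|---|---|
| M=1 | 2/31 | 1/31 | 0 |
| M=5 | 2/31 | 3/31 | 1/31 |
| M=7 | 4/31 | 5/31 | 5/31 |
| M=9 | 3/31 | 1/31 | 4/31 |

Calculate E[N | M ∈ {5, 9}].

P(M ∈ {5, 9}) = 14/31.
Σ N·P over the event = 1·(2/31) + 3·(3/31) + 6·(1/31) + 1·(3/31) + 3·(1/31) + 6·(4/31) = 47/31.
E[N | M ∈ {5, 9}] = (47/31) / (14/31) = 47/14.

47/14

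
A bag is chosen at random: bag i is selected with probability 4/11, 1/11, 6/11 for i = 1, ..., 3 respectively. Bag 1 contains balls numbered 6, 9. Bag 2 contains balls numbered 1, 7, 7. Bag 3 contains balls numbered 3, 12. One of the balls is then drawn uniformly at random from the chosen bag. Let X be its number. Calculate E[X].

E[X | bag 1] = (6+9)/2 = 15/2.
E[X | bag 2] = (1+7+7)/3 = 5.
E[X | bag 3] = (3+12)/2 = 15/2.
E[X] = (4/11)·(15/2) + (1/11)·(5) + (6/11)·(15/2) = 80/11.

80/11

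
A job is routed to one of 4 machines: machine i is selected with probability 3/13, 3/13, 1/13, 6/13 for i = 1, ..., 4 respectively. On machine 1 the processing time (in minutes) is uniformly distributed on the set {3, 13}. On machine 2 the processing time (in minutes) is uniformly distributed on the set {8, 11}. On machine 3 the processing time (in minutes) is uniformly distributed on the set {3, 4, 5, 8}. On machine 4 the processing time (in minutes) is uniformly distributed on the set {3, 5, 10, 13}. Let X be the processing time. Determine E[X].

8

E[X | machine 1] = (3+13)/2 = 8.
E[X | machine 2] = (8+11)/2 = 19/2.
E[X | machine 3] = (3+4+5+8)/4 = 5.
E[X | machine 4] = (3+5+10+13)/4 = 31/4.
E[X] = (3/13)·(8) + (3/13)·(19/2) + (1/13)·(5) + (6/13)·(31/4) = 8.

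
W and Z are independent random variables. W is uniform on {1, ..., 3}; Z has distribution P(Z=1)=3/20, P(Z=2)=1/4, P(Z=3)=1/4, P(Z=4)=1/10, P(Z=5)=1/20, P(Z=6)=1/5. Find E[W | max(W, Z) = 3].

P(max(W, Z) = 3) = 23/60.
Summing W·P(x,y) over outcomes with max(W, Z) = 3 gives 9/10.
E[W | max(W, Z) = 3] = (9/10) / (23/60) = 54/23.

54/23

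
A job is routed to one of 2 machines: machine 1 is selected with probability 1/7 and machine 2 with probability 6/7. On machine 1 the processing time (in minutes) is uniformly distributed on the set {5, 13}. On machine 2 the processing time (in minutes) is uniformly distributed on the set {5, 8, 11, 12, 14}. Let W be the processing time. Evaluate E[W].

69/7

E[W | machine 1] = (5+13)/2 = 9.
E[W | machine 2] = (5+8+11+12+14)/5 = 10.
By the law of total expectation,
E[W] = (1/7)·(9) + (6/7)·(10) = 69/7.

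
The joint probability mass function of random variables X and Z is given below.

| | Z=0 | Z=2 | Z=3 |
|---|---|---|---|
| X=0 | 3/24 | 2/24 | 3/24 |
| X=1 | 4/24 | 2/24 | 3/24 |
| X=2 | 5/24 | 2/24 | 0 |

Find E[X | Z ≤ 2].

10/9

P(Z ≤ 2) = 3/4.
Σ X·P over the event = 0·(3/24) + 0·(2/24) + 1·(4/24) + 1·(2/24) + 2·(5/24) + 2·(2/24) = 5/6.
E[X | Z ≤ 2] = (5/6) / (3/4) = 10/9.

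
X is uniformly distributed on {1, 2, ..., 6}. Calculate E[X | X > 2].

Given X > 2, X is equally likely to be any of {3, 4, 5, 6}.
E[X | X > 2] = (3 + 4 + 5 + 6) / 4 = 9/2.

9/2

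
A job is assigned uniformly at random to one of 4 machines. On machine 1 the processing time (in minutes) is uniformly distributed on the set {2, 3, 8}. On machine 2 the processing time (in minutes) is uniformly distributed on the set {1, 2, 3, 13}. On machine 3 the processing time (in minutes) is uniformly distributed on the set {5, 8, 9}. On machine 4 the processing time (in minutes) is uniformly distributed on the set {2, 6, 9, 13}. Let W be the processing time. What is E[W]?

E[W | machine 1] = (2+3+8)/3 = 13/3.
E[W | machine 2] = (1+2+3+13)/4 = 19/4.
E[W | machine 3] = (5+8+9)/3 = 22/3.
E[W | machine 4] = (2+6+9+13)/4 = 15/2.
By the law of total expectation,
E[W] = (1/4)·(13/3) + (1/4)·(19/4) + (1/4)·(22/3) + (1/4)·(15/2) = 287/48.

287/48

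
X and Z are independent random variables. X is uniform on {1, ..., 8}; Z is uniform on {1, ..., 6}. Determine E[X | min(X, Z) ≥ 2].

5

P(min(X, Z) ≥ 2) = 35/48.
Summing X·P(x,y) over outcomes with min(X, Z) ≥ 2 gives 175/48.
E[X | min(X, Z) ≥ 2] = (175/48) / (35/48) = 5.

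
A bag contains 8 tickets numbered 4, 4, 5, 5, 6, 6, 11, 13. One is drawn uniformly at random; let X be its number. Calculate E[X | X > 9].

P(X > 9) = 1/4.
Σ over the event: 11·1/8 + 13·1/8 = 3.
E[X | X > 9] = (3) / (1/4) = 12.

12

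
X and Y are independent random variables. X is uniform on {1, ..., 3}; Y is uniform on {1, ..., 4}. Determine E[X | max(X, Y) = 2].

5/3

Outcomes with max(X, Y) = 2: (1,2), (2,1), (2,2), each with probability 1/12.
E[X | max(X, Y) = 2] = (1 + 2 + 2) / 3 = 5/3.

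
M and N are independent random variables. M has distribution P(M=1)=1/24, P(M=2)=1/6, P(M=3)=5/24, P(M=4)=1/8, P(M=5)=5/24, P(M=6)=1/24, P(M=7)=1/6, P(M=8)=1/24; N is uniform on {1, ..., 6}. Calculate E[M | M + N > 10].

153/23

P(M + N > 10) = 23/144.
Summing M·P(x,y) over outcomes with M + N > 10 gives 17/16.
E[M | M + N > 10] = (17/16) / (23/144) = 153/23.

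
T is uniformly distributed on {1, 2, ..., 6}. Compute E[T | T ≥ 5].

Given T ≥ 5, T is equally likely to be any of {5, 6}.
E[T | T ≥ 5] = (5 + 6) / 2 = 11/2.

11/2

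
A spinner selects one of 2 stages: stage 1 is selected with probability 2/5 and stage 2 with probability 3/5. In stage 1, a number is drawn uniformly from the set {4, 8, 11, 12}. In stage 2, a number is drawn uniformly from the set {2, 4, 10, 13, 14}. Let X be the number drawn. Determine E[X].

433/50

E[X | stage 1] = (4+8+11+12)/4 = 35/4.
E[X | stage 2] = (2+4+10+13+14)/5 = 43/5.
E[X] = (2/5)·(35/4) + (3/5)·(43/5) = 433/50.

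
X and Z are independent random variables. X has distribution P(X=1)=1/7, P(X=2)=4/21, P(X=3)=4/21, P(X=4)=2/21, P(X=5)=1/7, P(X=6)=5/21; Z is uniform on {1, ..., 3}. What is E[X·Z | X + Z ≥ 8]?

15

P(X + Z ≥ 8) = 13/63.
Summing XZ·P(x,y) over outcomes with X + Z ≥ 8 gives 65/21.
E[X·Z | X + Z ≥ 8] = (65/21) / (13/63) = 15.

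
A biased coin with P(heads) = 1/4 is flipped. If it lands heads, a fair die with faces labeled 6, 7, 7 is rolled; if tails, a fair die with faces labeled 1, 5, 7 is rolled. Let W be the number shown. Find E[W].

E[W | heads] = (6+7+7)/3 = 20/3.
E[W | tails] = (1+5+7)/3 = 13/3.
By the law of total expectation,
E[W] = (1/4)·(20/3) + (3/4)·(13/3) = 59/12.

59/12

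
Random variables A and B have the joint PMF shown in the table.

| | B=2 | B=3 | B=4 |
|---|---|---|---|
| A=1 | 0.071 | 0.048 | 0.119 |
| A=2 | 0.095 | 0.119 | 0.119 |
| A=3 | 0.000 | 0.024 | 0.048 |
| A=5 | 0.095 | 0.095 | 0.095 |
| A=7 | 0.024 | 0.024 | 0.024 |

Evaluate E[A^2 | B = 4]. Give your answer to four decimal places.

11.3037

P(B = 4) = 0.405.
Σ A^2·P over the event = 1·(0.119) + 4·(0.119) + 9·(0.048) + 25·(0.095) + 49·(0.024) = 4.578.
E[A^2 | B = 4] = (4.578) / (0.405) = 11.3037.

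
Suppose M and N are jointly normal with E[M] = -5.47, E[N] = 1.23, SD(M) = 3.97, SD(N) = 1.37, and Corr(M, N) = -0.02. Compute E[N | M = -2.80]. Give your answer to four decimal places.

The regression of N on M has slope ρ·σ_N/σ_M and passes through (μ_M, μ_N).
E[N | M=-2.80] = 1.23 + (-0.02)·(1.37/3.97)·(-2.80 − (-5.47)) = 1.23 + (-0.0069018)·(2.67) = 1.2116.

1.2116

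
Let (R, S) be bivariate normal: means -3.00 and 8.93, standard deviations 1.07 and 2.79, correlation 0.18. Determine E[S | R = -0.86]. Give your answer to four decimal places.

9.9344

For a bivariate normal, E[S | R=x] = μ_S + ρ·(σ_S/σ_R)·(x − μ_R).
E[S | R=-0.86] = 8.93 + (0.18)·(2.79/1.07)·(-0.86 − (-3.00)) = 8.93 + (0.46935)·(2.14) = 9.9344.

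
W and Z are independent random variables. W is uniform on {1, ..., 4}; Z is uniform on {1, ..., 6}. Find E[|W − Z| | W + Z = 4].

Outcomes with W + Z = 4: (1,3), (2,2), (3,1), each with probability 1/24.
E[|W − Z| | W + Z = 4] = (2 + 0 + 2) / 3 = 4/3.

4/3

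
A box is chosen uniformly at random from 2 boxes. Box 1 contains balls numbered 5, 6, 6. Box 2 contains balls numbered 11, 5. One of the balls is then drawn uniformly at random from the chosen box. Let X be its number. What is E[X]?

41/6

E[X | box 1] = (5+6+6)/3 = 17/3.
E[X | box 2] = (11+5)/2 = 8.
By the law of total expectation,
E[X] = (1/2)·(17/3) + (1/2)·(8) = 41/6.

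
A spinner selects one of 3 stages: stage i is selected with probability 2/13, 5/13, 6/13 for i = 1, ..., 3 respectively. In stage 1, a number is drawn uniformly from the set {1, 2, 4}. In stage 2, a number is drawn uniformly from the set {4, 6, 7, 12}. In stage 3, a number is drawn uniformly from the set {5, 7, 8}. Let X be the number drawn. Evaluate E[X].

E[X | stage 1] = (1+2+4)/3 = 7/3.
E[X | stage 2] = (4+6+7+12)/4 = 29/4.
E[X | stage 3] = (5+7+8)/3 = 20/3.
E[X] = (2/13)·(7/3) + (5/13)·(29/4) + (6/13)·(20/3) = 971/156.

971/156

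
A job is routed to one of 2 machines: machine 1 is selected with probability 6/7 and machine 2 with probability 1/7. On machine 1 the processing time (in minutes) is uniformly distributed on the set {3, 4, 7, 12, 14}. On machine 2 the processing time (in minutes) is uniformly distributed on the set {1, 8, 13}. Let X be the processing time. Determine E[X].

E[X | machine 1] = (3+4+7+12+14)/5 = 8.
E[X | machine 2] = (1+8+13)/3 = 22/3.
By the law of total expectation,
E[X] = (6/7)·(8) + (1/7)·(22/3) = 166/21.

166/21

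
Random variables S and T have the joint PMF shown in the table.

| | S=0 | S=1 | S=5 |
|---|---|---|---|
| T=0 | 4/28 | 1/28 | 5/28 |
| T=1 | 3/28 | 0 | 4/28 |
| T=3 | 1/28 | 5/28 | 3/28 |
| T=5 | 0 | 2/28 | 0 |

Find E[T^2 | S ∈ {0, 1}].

107/16

P(S ∈ {0, 1}) = 4/7.
Σ T^2·P over the event = 0·(4/28) + 1·(3/28) + 9·(1/28) + 0·(1/28) + 9·(5/28) + 25·(2/28) = 107/28.
E[T^2 | S ∈ {0, 1}] = (107/28) / (4/7) = 107/16.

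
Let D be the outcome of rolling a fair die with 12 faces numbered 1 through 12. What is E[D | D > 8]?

Given D > 8, D is equally likely to be any of {9, 10, 11, 12}.
E[D | D > 8] = (9 + 10 + 11 + 12) / 4 = 21/2.

21/2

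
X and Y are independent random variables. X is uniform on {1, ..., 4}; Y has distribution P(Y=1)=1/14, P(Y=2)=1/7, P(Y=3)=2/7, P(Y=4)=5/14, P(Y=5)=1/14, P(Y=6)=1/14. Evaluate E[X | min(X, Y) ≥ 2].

P(min(X, Y) ≥ 2) = 39/56.
Summing X·P(x,y) over outcomes with min(X, Y) ≥ 2 gives 117/56.
E[X | min(X, Y) ≥ 2] = (117/56) / (39/56) = 3.

3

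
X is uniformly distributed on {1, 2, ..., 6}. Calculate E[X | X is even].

Given X is even, X is equally likely to be any of {2, 4, 6}.
E[X | X is even] = (2 + 4 + 6) / 3 = 4.

4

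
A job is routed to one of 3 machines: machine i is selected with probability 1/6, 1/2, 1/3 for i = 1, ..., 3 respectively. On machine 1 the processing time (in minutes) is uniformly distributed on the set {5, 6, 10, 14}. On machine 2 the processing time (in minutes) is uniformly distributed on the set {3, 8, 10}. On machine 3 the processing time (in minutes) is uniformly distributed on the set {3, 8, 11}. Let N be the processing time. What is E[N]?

E[N | machine 1] = (5+6+10+14)/4 = 35/4.
E[N | machine 2] = (3+8+10)/3 = 7.
E[N | machine 3] = (3+8+11)/3 = 22/3.
By the law of total expectation,
E[N] = (1/6)·(35/4) + (1/2)·(7) + (1/3)·(22/3) = 533/72.

533/72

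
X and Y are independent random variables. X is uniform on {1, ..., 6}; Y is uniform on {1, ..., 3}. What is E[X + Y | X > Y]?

25/4

P(X > Y) = 2/3.
Summing (X+Y)·P(x,y) over outcomes with X > Y gives 25/6.
E[X + Y | X > Y] = (25/6) / (2/3) = 25/4.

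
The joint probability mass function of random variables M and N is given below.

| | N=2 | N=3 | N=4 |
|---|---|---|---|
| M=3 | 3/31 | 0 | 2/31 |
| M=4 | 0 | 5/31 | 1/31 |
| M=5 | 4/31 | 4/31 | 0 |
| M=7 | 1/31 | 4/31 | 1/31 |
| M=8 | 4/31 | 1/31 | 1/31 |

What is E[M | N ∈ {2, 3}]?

72/13

P(N ∈ {2, 3}) = 26/31.
Σ M·P over the event = 3·(3/31) + 4·(5/31) + 5·(4/31) + 5·(4/31) + 7·(1/31) + 7·(4/31) + 8·(4/31) + 8·(1/31) = 144/31.
E[M | N ∈ {2, 3}] = (144/31) / (26/31) = 72/13.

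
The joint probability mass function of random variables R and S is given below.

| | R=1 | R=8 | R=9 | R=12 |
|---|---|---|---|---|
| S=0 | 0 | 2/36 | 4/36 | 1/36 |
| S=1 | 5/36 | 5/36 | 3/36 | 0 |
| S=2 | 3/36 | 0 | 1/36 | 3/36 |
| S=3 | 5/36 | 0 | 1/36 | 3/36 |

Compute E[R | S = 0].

P(S = 0) = 7/36.
Σ R·P over the event = 8·(2/36) + 9·(4/36) + 12·(1/36) = 16/9.
E[R | S = 0] = (16/9) / (7/36) = 64/7.

64/7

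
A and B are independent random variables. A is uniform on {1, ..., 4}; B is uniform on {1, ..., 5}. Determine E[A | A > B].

Outcomes with A > B: (2,1), (3,1), (3,2), (4,1), (4,2), (4,3), each with probability 1/20.
E[A | A > B] = (2 + 3 + 3 + 4 + 4 + 4) / 6 = 10/3.

10/3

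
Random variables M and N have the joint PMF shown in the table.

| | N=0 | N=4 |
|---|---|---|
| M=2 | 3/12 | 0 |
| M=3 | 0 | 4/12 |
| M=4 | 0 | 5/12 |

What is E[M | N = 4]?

32/9

P(N = 4) = 3/4.
Summing M·P(M=x,N=y) over the conditioning event gives 8/3.
E[M | N = 4] = (8/3) / (3/4) = 32/9.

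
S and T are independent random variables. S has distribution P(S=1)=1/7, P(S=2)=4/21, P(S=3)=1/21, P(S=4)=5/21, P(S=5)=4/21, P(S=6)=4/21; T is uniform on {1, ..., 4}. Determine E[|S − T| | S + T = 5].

P(S + T = 5) = 13/84.
Summing |S−T|·P(x,y) over outcomes with S + T = 5 gives 29/84.
E[|S − T| | S + T = 5] = (29/84) / (13/84) = 29/13.

29/13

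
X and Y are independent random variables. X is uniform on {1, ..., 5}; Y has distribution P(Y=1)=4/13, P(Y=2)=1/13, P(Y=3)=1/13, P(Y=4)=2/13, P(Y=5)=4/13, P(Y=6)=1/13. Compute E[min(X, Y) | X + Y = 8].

P(X + Y = 8) = 8/65.
Summing min(X,Y)·P(x,y) over outcomes with X + Y = 8 gives 5/13.
E[min(X, Y) | X + Y = 8] = (5/13) / (8/65) = 25/8.

25/8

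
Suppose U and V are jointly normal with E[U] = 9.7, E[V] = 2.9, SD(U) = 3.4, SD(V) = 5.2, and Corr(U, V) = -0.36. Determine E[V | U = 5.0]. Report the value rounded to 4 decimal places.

5.4878

E[V | U=x] = μ_V + ρ(σ_V/σ_U)(x − μ_U) for jointly normal variables.
E[V | U=5.0] = 2.9 + (-0.36)·(5.2/3.4)·(5.0 − (9.7)) = 2.9 + (-0.55059)·(-4.7) = 5.4878.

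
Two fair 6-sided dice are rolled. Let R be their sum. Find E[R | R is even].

7

P(R is even) = 1/2.
Σ over the event: 2·1/36 + 4·1/12 + 6·5/36 + 8·5/36 + 10·1/12 + 12·1/36 = 7/2.
E[R | R is even] = (7/2) / (1/2) = 7.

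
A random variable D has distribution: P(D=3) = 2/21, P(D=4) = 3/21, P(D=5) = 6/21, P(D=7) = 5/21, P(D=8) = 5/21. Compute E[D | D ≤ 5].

48/11

P(D ≤ 5) = 11/21.
Σ over the event: 3·2/21 + 4·1/7 + 5·2/7 = 16/7.
E[D | D ≤ 5] = (16/7) / (11/21) = 48/11.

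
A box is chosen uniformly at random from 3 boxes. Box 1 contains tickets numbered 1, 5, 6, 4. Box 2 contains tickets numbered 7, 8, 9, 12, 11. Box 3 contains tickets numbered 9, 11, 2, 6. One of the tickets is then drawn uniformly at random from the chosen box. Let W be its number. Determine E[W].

34/5

E[W | box 1] = (1+5+6+4)/4 = 4.
E[W | box 2] = (7+8+9+12+11)/5 = 47/5.
E[W | box 3] = (9+11+2+6)/4 = 7.
By the law of total expectation,
E[W] = (1/3)·(4) + (1/3)·(47/5) + (1/3)·(7) = 34/5.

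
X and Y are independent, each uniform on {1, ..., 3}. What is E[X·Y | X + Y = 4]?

10/3

Outcomes with X + Y = 4: (1,3), (2,2), (3,1), each with probability 1/9.
E[X·Y | X + Y = 4] = (3 + 4 + 3) / 3 = 10/3.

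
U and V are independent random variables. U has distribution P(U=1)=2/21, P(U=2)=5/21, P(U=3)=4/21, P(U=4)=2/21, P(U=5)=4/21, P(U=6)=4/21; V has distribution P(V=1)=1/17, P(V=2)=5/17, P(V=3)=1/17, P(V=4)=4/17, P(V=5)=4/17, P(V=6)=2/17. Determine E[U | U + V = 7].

P(U + V = 7) = 22/119.
Summing U·P(x,y) over outcomes with U + V = 7 gives 32/51.
E[U | U + V = 7] = (32/51) / (22/119) = 112/33.

112/33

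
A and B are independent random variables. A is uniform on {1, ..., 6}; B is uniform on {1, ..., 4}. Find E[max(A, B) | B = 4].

P(B = 4) = 1/4.
Summing max(A,B)·P(x,y) over outcomes with B = 4 gives 9/8.
E[max(A, B) | B = 4] = (9/8) / (1/4) = 9/2.

9/2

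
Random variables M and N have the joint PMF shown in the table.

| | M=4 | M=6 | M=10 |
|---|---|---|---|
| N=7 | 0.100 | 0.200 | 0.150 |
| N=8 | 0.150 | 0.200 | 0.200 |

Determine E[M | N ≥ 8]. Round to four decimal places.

6.9091

P(N ≥ 8) = 0.550.
Summing M·P(M=x,N=y) over the conditioning event gives 3.800.
E[M | N ≥ 8] = (3.800) / (0.550) = 6.9091.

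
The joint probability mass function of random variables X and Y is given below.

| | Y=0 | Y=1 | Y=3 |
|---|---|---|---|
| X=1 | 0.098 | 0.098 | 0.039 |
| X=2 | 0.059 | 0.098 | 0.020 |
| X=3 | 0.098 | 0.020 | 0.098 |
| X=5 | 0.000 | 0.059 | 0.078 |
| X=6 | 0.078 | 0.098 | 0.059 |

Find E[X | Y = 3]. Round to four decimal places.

P(Y = 3) = 0.294.
Summing X·P(X=x,Y=y) over the conditioning event gives 1.117.
E[X | Y = 3] = (1.117) / (0.294) = 3.7993.

3.7993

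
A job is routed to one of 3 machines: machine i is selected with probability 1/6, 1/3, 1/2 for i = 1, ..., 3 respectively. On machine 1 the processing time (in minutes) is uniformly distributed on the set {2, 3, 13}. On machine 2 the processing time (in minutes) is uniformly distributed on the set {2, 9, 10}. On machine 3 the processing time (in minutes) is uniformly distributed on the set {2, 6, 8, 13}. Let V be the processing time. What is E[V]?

167/24

E[V | machine 1] = (2+3+13)/3 = 6.
E[V | machine 2] = (2+9+10)/3 = 7.
E[V | machine 3] = (2+6+8+13)/4 = 29/4.
E[V] = (1/6)·(6) + (1/3)·(7) + (1/2)·(29/4) = 167/24.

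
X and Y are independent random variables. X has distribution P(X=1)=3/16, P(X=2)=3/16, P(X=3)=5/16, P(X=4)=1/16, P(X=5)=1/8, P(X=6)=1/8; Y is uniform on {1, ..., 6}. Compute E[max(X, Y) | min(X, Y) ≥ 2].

P(min(X, Y) ≥ 2) = 65/96.
Summing max(X,Y)·P(x,y) over outcomes with min(X, Y) ≥ 2 gives 25/8.
E[max(X, Y) | min(X, Y) ≥ 2] = (25/8) / (65/96) = 60/13.

60/13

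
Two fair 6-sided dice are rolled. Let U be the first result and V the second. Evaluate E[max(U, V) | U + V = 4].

Outcomes with U + V = 4: (1,3), (2,2), (3,1), each with probability 1/36.
E[max(U, V) | U + V = 4] = (3 + 2 + 3) / 3 = 8/3.

8/3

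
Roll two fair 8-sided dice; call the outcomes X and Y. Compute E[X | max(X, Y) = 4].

22/7

Outcomes with max(X, Y) = 4: (1,4), (2,4), (3,4), (4,1), (4,2), (4,3), (4,4), each with probability 1/64.
E[X | max(X, Y) = 4] = (1 + 2 + 3 + 4 + 4 + 4 + 4) / 7 = 22/7.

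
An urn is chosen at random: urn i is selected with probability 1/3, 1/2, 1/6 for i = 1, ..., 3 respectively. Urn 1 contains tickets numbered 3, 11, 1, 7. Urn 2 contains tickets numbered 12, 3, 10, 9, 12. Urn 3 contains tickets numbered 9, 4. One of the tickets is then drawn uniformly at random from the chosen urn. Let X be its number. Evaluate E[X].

E[X | urn 1] = (3+11+1+7)/4 = 11/2.
E[X | urn 2] = (12+3+10+9+12)/5 = 46/5.
E[X | urn 3] = (9+4)/2 = 13/2.
E[X] = (1/3)·(11/2) + (1/2)·(46/5) + (1/6)·(13/2) = 451/60.

451/60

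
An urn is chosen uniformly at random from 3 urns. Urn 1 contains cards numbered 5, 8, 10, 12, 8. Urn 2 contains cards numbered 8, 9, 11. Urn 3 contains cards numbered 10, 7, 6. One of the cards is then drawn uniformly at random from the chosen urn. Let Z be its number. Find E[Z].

128/15

E[Z | urn 1] = (5+8+10+12+8)/5 = 43/5.
E[Z | urn 2] = (8+9+11)/3 = 28/3.
E[Z | urn 3] = (10+7+6)/3 = 23/3.
By the law of total expectation,
E[Z] = (1/3)·(43/5) + (1/3)·(28/3) + (1/3)·(23/3) = 128/15.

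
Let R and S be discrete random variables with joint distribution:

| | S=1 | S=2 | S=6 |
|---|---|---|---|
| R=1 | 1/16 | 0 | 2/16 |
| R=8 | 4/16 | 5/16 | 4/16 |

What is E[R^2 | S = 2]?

P(S = 2) = 5/16.
Σ R^2·P over the event = 64·(5/16) = 20.
E[R^2 | S = 2] = (20) / (5/16) = 64.

64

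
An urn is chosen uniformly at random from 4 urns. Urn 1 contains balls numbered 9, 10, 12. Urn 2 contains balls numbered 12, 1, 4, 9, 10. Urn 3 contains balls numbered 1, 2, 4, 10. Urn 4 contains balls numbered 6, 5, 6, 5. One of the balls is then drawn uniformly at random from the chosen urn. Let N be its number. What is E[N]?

1637/240

E[N | urn 1] = (9+10+12)/3 = 31/3.
E[N | urn 2] = (12+1+4+9+10)/5 = 36/5.
E[N | urn 3] = (1+2+4+10)/4 = 17/4.
E[N | urn 4] = (6+5+6+5)/4 = 11/2.
By the law of total expectation,
E[N] = (1/4)·(31/3) + (1/4)·(36/5) + (1/4)·(17/4) + (1/4)·(11/2) = 1637/240.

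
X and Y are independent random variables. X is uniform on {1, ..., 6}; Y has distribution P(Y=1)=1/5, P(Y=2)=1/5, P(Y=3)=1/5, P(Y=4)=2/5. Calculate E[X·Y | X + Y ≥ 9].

106/5

P(X + Y ≥ 9) = 1/6.
Summing XY·P(x,y) over outcomes with X + Y ≥ 9 gives 53/15.
E[X·Y | X + Y ≥ 9] = (53/15) / (1/6) = 106/5.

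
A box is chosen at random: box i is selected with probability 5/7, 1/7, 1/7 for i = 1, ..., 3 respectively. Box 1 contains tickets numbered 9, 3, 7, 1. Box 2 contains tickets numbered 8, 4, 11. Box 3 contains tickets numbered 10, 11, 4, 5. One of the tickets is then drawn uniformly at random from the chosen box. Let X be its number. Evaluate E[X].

241/42

E[X | box 1] = (9+3+7+1)/4 = 5.
E[X | box 2] = (8+4+11)/3 = 23/3.
E[X | box 3] = (10+11+4+5)/4 = 15/2.
By the law of total expectation,
E[X] = (5/7)·(5) + (1/7)·(23/3) + (1/7)·(15/2) = 241/42.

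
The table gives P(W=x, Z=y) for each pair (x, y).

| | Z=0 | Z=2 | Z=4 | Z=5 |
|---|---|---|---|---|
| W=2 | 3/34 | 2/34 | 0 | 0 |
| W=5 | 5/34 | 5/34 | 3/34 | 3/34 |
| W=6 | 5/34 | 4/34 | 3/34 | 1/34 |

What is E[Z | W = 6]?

P(W = 6) = 13/34.
Σ Z·P over the event = 0·(5/34) + 2·(4/34) + 4·(3/34) + 5·(1/34) = 25/34.
E[Z | W = 6] = (25/34) / (13/34) = 25/13.

25/13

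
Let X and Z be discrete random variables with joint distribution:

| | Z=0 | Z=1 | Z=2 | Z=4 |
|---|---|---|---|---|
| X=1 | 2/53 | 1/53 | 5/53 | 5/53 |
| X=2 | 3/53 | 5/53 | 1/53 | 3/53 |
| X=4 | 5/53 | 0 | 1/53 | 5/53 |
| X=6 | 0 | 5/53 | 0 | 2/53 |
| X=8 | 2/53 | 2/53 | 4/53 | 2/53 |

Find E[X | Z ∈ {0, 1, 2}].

P(Z ∈ {0, 1, 2}) = 36/53.
Summing X·P(X=x,Z=y) over the conditioning event gives 144/53.
E[X | Z ∈ {0, 1, 2}] = (144/53) / (36/53) = 4.

4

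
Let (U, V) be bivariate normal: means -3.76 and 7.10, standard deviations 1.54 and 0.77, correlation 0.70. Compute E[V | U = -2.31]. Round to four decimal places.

7.6075

The regression of V on U has slope ρ·σ_V/σ_U and passes through (μ_U, μ_V).
E[V | U=-2.31] = 7.10 + (0.70)·(0.77/1.54)·(-2.31 − (-3.76)) = 7.10 + (0.35)·(1.45) = 7.6075.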